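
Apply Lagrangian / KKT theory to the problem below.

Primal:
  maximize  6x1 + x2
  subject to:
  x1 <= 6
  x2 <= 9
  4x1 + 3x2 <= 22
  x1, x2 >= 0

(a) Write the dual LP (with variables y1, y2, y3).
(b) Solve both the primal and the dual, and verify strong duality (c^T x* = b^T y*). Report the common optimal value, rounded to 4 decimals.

The standard primal-dual pair for 'max c^T x s.t. A x <= b, x >= 0' is:
  Dual:  min b^T y  s.t.  A^T y >= c,  y >= 0.

So the dual LP is:
  minimize  6y1 + 9y2 + 22y3
  subject to:
    y1 + 4y3 >= 6
    y2 + 3y3 >= 1
    y1, y2, y3 >= 0

Solving the primal: x* = (5.5, 0).
  primal value c^T x* = 33.
Solving the dual: y* = (0, 0, 1.5).
  dual value b^T y* = 33.
Strong duality: c^T x* = b^T y*. Confirmed.

33


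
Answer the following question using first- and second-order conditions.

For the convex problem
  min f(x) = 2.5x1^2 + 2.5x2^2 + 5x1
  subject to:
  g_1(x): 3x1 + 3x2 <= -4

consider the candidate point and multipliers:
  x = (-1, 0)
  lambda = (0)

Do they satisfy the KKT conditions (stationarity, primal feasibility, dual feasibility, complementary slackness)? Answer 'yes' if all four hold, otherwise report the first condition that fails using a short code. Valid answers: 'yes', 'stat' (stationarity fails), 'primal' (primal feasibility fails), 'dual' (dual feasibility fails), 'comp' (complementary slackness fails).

Gradient of f: grad f(x) = Q x + c = (0, 0)
Constraint values g_i(x) = a_i^T x - b_i:
  g_1((-1, 0)) = 1
Stationarity residual: grad f(x) + sum_i lambda_i a_i = (0, 0)
  -> stationarity OK
Primal feasibility (all g_i <= 0): FAILS
Dual feasibility (all lambda_i >= 0): OK
Complementary slackness (lambda_i * g_i(x) = 0 for all i): OK

Verdict: the first failing condition is primal_feasibility -> primal.

primal


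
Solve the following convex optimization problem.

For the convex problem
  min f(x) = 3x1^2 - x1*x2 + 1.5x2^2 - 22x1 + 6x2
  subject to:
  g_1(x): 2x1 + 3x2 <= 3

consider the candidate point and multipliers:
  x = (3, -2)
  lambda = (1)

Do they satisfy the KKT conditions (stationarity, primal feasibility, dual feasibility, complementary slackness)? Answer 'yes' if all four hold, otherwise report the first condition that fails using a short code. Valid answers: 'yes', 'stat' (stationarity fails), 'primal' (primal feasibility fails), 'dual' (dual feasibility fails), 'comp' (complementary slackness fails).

Gradient of f: grad f(x) = Q x + c = (-2, -3)
Constraint values g_i(x) = a_i^T x - b_i:
  g_1((3, -2)) = -3
Stationarity residual: grad f(x) + sum_i lambda_i a_i = (0, 0)
  -> stationarity OK
Primal feasibility (all g_i <= 0): OK
Dual feasibility (all lambda_i >= 0): OK
Complementary slackness (lambda_i * g_i(x) = 0 for all i): FAILS

Verdict: the first failing condition is complementary_slackness -> comp.

comp


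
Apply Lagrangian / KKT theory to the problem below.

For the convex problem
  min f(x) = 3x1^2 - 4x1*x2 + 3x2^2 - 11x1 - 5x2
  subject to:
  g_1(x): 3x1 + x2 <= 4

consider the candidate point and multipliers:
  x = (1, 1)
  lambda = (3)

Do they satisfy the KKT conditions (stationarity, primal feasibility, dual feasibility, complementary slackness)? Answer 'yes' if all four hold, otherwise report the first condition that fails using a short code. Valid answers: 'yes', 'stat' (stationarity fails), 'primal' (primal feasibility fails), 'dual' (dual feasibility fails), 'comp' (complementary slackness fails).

Gradient of f: grad f(x) = Q x + c = (-9, -3)
Constraint values g_i(x) = a_i^T x - b_i:
  g_1((1, 1)) = 0
Stationarity residual: grad f(x) + sum_i lambda_i a_i = (0, 0)
  -> stationarity OK
Primal feasibility (all g_i <= 0): OK
Dual feasibility (all lambda_i >= 0): OK
Complementary slackness (lambda_i * g_i(x) = 0 for all i): OK

Verdict: yes, KKT holds.

yes


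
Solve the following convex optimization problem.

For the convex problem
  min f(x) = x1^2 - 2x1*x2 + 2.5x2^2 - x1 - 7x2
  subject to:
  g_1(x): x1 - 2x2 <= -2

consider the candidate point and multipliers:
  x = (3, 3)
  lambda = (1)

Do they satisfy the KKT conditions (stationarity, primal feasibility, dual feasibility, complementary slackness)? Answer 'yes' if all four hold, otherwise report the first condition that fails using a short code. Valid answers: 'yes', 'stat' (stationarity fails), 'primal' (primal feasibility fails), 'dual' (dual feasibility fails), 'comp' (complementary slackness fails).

Gradient of f: grad f(x) = Q x + c = (-1, 2)
Constraint values g_i(x) = a_i^T x - b_i:
  g_1((3, 3)) = -1
Stationarity residual: grad f(x) + sum_i lambda_i a_i = (0, 0)
  -> stationarity OK
Primal feasibility (all g_i <= 0): OK
Dual feasibility (all lambda_i >= 0): OK
Complementary slackness (lambda_i * g_i(x) = 0 for all i): FAILS

Verdict: the first failing condition is complementary_slackness -> comp.

comp


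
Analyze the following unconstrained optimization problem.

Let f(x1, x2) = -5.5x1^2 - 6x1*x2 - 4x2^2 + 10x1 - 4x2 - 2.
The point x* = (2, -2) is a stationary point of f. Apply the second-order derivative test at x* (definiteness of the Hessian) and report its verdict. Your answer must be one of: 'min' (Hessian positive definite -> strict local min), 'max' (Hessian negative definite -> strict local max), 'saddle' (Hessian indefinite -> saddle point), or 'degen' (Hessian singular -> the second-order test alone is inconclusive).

Compute the Hessian H = grad^2 f:
  H = [[-11, -6], [-6, -8]]
Verify stationarity: grad f(x*) = H x* + g = (0, 0).
Eigenvalues of H: -15.6847, -3.3153.
Both eigenvalues < 0, so H is negative definite -> x* is a strict local max.

max


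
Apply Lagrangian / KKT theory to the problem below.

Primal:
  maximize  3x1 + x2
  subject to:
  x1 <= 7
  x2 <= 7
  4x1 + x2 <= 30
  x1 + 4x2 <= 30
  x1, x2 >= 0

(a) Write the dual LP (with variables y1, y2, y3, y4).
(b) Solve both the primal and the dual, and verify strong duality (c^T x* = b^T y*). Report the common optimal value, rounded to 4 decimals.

The standard primal-dual pair for 'max c^T x s.t. A x <= b, x >= 0' is:
  Dual:  min b^T y  s.t.  A^T y >= c,  y >= 0.

So the dual LP is:
  minimize  7y1 + 7y2 + 30y3 + 30y4
  subject to:
    y1 + 4y3 + y4 >= 3
    y2 + y3 + 4y4 >= 1
    y1, y2, y3, y4 >= 0

Solving the primal: x* = (6, 6).
  primal value c^T x* = 24.
Solving the dual: y* = (0, 0, 0.7333, 0.0667).
  dual value b^T y* = 24.
Strong duality: c^T x* = b^T y*. Confirmed.

24


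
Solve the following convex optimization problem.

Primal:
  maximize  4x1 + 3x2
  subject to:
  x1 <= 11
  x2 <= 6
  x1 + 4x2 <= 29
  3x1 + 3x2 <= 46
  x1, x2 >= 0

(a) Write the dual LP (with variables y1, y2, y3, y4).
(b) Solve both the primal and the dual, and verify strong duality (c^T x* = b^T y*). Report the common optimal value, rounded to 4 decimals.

The standard primal-dual pair for 'max c^T x s.t. A x <= b, x >= 0' is:
  Dual:  min b^T y  s.t.  A^T y >= c,  y >= 0.

So the dual LP is:
  minimize  11y1 + 6y2 + 29y3 + 46y4
  subject to:
    y1 + y3 + 3y4 >= 4
    y2 + 4y3 + 3y4 >= 3
    y1, y2, y3, y4 >= 0

Solving the primal: x* = (11, 4.3333).
  primal value c^T x* = 57.
Solving the dual: y* = (1, 0, 0, 1).
  dual value b^T y* = 57.
Strong duality: c^T x* = b^T y*. Confirmed.

57


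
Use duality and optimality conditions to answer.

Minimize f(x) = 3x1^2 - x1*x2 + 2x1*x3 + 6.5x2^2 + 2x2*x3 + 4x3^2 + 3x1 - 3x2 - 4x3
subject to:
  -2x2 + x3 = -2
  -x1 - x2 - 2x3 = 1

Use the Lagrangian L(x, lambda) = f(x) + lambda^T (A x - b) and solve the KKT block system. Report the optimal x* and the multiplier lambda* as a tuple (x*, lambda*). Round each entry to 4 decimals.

Form the Lagrangian:
  L(x, lambda) = (1/2) x^T Q x + c^T x + lambda^T (A x - b)
Stationarity (grad_x L = 0): Q x + c + A^T lambda = 0.
Primal feasibility: A x = b.

This gives the KKT block system:
  [ Q   A^T ] [ x     ]   [-c ]
  [ A    0  ] [ lambda ] = [ b ]

Solving the linear system:
  x*      = (-0.5549, 0.711, -0.578)
  lambda* = (3.9191, -2.1965)
  f(x*)   = 4.2746

x* = (-0.5549, 0.711, -0.578), lambda* = (3.9191, -2.1965)


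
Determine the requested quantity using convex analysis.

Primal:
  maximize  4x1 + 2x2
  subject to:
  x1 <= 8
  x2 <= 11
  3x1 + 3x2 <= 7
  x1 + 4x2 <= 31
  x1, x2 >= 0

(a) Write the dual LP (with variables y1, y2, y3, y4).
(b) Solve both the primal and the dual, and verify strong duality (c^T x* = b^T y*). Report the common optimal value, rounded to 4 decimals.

The standard primal-dual pair for 'max c^T x s.t. A x <= b, x >= 0' is:
  Dual:  min b^T y  s.t.  A^T y >= c,  y >= 0.

So the dual LP is:
  minimize  8y1 + 11y2 + 7y3 + 31y4
  subject to:
    y1 + 3y3 + y4 >= 4
    y2 + 3y3 + 4y4 >= 2
    y1, y2, y3, y4 >= 0

Solving the primal: x* = (2.3333, 0).
  primal value c^T x* = 9.3333.
Solving the dual: y* = (0, 0, 1.3333, 0).
  dual value b^T y* = 9.3333.
Strong duality: c^T x* = b^T y*. Confirmed.

9.3333


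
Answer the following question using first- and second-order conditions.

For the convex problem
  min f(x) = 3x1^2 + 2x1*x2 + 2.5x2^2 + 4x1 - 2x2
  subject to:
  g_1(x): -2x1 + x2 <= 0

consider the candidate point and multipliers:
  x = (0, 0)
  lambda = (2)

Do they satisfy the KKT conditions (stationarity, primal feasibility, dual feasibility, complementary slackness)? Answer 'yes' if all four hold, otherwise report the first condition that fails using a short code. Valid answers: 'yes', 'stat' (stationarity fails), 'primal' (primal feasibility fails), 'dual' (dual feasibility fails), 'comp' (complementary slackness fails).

Gradient of f: grad f(x) = Q x + c = (4, -2)
Constraint values g_i(x) = a_i^T x - b_i:
  g_1((0, 0)) = 0
Stationarity residual: grad f(x) + sum_i lambda_i a_i = (0, 0)
  -> stationarity OK
Primal feasibility (all g_i <= 0): OK
Dual feasibility (all lambda_i >= 0): OK
Complementary slackness (lambda_i * g_i(x) = 0 for all i): OK

Verdict: yes, KKT holds.

yes


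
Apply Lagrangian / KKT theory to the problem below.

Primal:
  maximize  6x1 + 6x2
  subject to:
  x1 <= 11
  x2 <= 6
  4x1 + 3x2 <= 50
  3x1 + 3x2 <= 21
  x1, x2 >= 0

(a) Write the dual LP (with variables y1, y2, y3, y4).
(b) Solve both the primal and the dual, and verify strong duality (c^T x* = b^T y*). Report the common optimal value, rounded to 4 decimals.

The standard primal-dual pair for 'max c^T x s.t. A x <= b, x >= 0' is:
  Dual:  min b^T y  s.t.  A^T y >= c,  y >= 0.

So the dual LP is:
  minimize  11y1 + 6y2 + 50y3 + 21y4
  subject to:
    y1 + 4y3 + 3y4 >= 6
    y2 + 3y3 + 3y4 >= 6
    y1, y2, y3, y4 >= 0

Solving the primal: x* = (7, 0).
  primal value c^T x* = 42.
Solving the dual: y* = (0, 0, 0, 2).
  dual value b^T y* = 42.
Strong duality: c^T x* = b^T y*. Confirmed.

42


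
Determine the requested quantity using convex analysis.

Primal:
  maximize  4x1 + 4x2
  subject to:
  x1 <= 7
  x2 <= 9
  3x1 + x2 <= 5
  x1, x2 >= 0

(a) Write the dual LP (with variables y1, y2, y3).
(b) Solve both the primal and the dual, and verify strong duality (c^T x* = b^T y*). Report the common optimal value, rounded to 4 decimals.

The standard primal-dual pair for 'max c^T x s.t. A x <= b, x >= 0' is:
  Dual:  min b^T y  s.t.  A^T y >= c,  y >= 0.

So the dual LP is:
  minimize  7y1 + 9y2 + 5y3
  subject to:
    y1 + 3y3 >= 4
    y2 + y3 >= 4
    y1, y2, y3 >= 0

Solving the primal: x* = (0, 5).
  primal value c^T x* = 20.
Solving the dual: y* = (0, 0, 4).
  dual value b^T y* = 20.
Strong duality: c^T x* = b^T y*. Confirmed.

20


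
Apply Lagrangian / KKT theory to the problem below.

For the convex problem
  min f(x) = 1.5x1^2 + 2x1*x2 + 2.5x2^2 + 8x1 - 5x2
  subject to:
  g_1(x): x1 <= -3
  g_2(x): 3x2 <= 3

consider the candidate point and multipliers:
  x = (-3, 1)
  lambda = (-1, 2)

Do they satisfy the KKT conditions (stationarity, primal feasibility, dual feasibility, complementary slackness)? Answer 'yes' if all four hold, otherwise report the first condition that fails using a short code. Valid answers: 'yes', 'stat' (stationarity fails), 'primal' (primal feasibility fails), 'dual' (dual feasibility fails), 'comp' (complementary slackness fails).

Gradient of f: grad f(x) = Q x + c = (1, -6)
Constraint values g_i(x) = a_i^T x - b_i:
  g_1((-3, 1)) = 0
  g_2((-3, 1)) = 0
Stationarity residual: grad f(x) + sum_i lambda_i a_i = (0, 0)
  -> stationarity OK
Primal feasibility (all g_i <= 0): OK
Dual feasibility (all lambda_i >= 0): FAILS
Complementary slackness (lambda_i * g_i(x) = 0 for all i): OK

Verdict: the first failing condition is dual_feasibility -> dual.

dual


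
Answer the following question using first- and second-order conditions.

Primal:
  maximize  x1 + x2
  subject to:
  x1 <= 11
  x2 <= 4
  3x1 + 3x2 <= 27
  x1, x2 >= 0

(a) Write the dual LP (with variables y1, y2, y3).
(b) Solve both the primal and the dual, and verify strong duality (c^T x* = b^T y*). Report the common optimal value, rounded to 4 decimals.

The standard primal-dual pair for 'max c^T x s.t. A x <= b, x >= 0' is:
  Dual:  min b^T y  s.t.  A^T y >= c,  y >= 0.

So the dual LP is:
  minimize  11y1 + 4y2 + 27y3
  subject to:
    y1 + 3y3 >= 1
    y2 + 3y3 >= 1
    y1, y2, y3 >= 0

Solving the primal: x* = (9, 0).
  primal value c^T x* = 9.
Solving the dual: y* = (0, 0, 0.3333).
  dual value b^T y* = 9.
Strong duality: c^T x* = b^T y*. Confirmed.

9


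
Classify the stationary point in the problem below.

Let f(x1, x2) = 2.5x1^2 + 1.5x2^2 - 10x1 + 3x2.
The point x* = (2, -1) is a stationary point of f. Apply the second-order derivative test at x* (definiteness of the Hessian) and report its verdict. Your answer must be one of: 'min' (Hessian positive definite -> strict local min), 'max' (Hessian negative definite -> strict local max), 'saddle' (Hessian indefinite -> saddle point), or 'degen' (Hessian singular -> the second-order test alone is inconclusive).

Compute the Hessian H = grad^2 f:
  H = [[5, 0], [0, 3]]
Verify stationarity: grad f(x*) = H x* + g = (0, 0).
Eigenvalues of H: 3, 5.
Both eigenvalues > 0, so H is positive definite -> x* is a strict local min.

min


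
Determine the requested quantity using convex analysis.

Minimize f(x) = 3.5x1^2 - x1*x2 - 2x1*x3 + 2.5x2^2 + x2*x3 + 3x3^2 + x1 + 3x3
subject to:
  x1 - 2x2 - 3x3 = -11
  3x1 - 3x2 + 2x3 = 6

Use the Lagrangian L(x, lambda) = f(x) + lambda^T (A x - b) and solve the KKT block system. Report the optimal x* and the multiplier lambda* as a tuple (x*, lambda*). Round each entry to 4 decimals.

Form the Lagrangian:
  L(x, lambda) = (1/2) x^T Q x + c^T x + lambda^T (A x - b)
Stationarity (grad_x L = 0): Q x + c + A^T lambda = 0.
Primal feasibility: A x = b.

This gives the KKT block system:
  [ Q   A^T ] [ x     ]   [-c ]
  [ A    0  ] [ lambda ] = [ b ]

Solving the linear system:
  x*      = (0.7758, 0.9642, 3.2825)
  lambda* = (6.229, -1.7102)
  f(x*)   = 44.702

x* = (0.7758, 0.9642, 3.2825), lambda* = (6.229, -1.7102)


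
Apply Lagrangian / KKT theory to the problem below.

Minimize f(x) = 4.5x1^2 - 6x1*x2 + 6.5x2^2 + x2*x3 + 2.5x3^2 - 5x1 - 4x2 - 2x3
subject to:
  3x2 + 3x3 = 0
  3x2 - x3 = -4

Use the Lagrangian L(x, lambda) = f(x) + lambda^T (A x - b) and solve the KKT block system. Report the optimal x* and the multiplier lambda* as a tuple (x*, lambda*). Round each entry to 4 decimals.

Form the Lagrangian:
  L(x, lambda) = (1/2) x^T Q x + c^T x + lambda^T (A x - b)
Stationarity (grad_x L = 0): Q x + c + A^T lambda = 0.
Primal feasibility: A x = b.

This gives the KKT block system:
  [ Q   A^T ] [ x     ]   [-c ]
  [ A    0  ] [ lambda ] = [ b ]

Solving the linear system:
  x*      = (-0.1111, -1, 1)
  lambda* = (0.7778, 4.3333)
  f(x*)   = 9.9444

x* = (-0.1111, -1, 1), lambda* = (0.7778, 4.3333)


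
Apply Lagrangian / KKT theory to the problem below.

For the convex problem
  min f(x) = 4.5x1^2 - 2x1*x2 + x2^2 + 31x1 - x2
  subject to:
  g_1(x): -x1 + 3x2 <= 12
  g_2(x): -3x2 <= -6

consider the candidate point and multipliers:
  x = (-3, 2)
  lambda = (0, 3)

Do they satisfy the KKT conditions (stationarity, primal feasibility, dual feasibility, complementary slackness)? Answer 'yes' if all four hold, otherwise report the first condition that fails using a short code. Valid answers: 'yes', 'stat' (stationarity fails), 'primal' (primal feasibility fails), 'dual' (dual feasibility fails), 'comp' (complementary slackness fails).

Gradient of f: grad f(x) = Q x + c = (0, 9)
Constraint values g_i(x) = a_i^T x - b_i:
  g_1((-3, 2)) = -3
  g_2((-3, 2)) = 0
Stationarity residual: grad f(x) + sum_i lambda_i a_i = (0, 0)
  -> stationarity OK
Primal feasibility (all g_i <= 0): OK
Dual feasibility (all lambda_i >= 0): OK
Complementary slackness (lambda_i * g_i(x) = 0 for all i): OK

Verdict: yes, KKT holds.

yes


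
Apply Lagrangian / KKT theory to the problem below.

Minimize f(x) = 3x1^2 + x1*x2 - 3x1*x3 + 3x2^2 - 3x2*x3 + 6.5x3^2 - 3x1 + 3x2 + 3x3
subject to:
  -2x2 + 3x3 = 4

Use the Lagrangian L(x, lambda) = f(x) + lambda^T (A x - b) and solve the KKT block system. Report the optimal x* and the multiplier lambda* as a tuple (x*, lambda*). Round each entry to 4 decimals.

Form the Lagrangian:
  L(x, lambda) = (1/2) x^T Q x + c^T x + lambda^T (A x - b)
Stationarity (grad_x L = 0): Q x + c + A^T lambda = 0.
Primal feasibility: A x = b.

This gives the KKT block system:
  [ Q   A^T ] [ x     ]   [-c ]
  [ A    0  ] [ lambda ] = [ b ]

Solving the linear system:
  x*      = (0.9173, -1.4964, 0.3358)
  lambda* = (-3.0341)
  f(x*)   = 2.9513

x* = (0.9173, -1.4964, 0.3358), lambda* = (-3.0341)


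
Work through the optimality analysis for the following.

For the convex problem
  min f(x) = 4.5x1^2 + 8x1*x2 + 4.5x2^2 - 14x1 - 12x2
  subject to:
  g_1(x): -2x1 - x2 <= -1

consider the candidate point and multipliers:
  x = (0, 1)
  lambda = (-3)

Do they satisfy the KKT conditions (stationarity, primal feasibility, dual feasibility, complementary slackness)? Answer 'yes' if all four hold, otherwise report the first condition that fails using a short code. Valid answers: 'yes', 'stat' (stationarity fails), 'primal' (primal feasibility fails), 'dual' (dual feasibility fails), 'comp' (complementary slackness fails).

Gradient of f: grad f(x) = Q x + c = (-6, -3)
Constraint values g_i(x) = a_i^T x - b_i:
  g_1((0, 1)) = 0
Stationarity residual: grad f(x) + sum_i lambda_i a_i = (0, 0)
  -> stationarity OK
Primal feasibility (all g_i <= 0): OK
Dual feasibility (all lambda_i >= 0): FAILS
Complementary slackness (lambda_i * g_i(x) = 0 for all i): OK

Verdict: the first failing condition is dual_feasibility -> dual.

dual


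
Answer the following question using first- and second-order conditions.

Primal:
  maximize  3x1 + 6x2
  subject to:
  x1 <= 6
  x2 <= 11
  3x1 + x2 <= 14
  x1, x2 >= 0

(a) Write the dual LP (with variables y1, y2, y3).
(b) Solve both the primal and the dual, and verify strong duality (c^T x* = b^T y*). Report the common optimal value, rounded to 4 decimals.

The standard primal-dual pair for 'max c^T x s.t. A x <= b, x >= 0' is:
  Dual:  min b^T y  s.t.  A^T y >= c,  y >= 0.

So the dual LP is:
  minimize  6y1 + 11y2 + 14y3
  subject to:
    y1 + 3y3 >= 3
    y2 + y3 >= 6
    y1, y2, y3 >= 0

Solving the primal: x* = (1, 11).
  primal value c^T x* = 69.
Solving the dual: y* = (0, 5, 1).
  dual value b^T y* = 69.
Strong duality: c^T x* = b^T y*. Confirmed.

69


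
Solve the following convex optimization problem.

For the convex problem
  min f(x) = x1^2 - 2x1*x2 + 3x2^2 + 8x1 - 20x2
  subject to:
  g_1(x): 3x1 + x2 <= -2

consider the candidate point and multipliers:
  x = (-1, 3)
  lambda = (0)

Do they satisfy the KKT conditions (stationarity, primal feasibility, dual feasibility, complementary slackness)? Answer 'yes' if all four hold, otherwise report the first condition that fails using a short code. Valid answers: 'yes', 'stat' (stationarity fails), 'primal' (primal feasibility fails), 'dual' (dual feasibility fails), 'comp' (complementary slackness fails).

Gradient of f: grad f(x) = Q x + c = (0, 0)
Constraint values g_i(x) = a_i^T x - b_i:
  g_1((-1, 3)) = 2
Stationarity residual: grad f(x) + sum_i lambda_i a_i = (0, 0)
  -> stationarity OK
Primal feasibility (all g_i <= 0): FAILS
Dual feasibility (all lambda_i >= 0): OK
Complementary slackness (lambda_i * g_i(x) = 0 for all i): OK

Verdict: the first failing condition is primal_feasibility -> primal.

primal


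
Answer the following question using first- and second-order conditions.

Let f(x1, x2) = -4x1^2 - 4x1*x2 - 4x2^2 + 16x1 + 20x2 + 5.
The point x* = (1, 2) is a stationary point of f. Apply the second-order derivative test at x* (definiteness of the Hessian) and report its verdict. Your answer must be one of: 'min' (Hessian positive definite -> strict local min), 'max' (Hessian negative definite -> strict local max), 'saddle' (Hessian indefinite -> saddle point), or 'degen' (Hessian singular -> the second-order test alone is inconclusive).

Compute the Hessian H = grad^2 f:
  H = [[-8, -4], [-4, -8]]
Verify stationarity: grad f(x*) = H x* + g = (0, 0).
Eigenvalues of H: -12, -4.
Both eigenvalues < 0, so H is negative definite -> x* is a strict local max.

max


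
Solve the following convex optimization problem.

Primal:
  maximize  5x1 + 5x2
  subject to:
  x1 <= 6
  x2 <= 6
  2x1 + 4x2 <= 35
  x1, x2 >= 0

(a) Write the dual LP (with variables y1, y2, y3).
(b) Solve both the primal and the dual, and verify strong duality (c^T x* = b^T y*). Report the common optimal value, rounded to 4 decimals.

The standard primal-dual pair for 'max c^T x s.t. A x <= b, x >= 0' is:
  Dual:  min b^T y  s.t.  A^T y >= c,  y >= 0.

So the dual LP is:
  minimize  6y1 + 6y2 + 35y3
  subject to:
    y1 + 2y3 >= 5
    y2 + 4y3 >= 5
    y1, y2, y3 >= 0

Solving the primal: x* = (6, 5.75).
  primal value c^T x* = 58.75.
Solving the dual: y* = (2.5, 0, 1.25).
  dual value b^T y* = 58.75.
Strong duality: c^T x* = b^T y*. Confirmed.

58.75


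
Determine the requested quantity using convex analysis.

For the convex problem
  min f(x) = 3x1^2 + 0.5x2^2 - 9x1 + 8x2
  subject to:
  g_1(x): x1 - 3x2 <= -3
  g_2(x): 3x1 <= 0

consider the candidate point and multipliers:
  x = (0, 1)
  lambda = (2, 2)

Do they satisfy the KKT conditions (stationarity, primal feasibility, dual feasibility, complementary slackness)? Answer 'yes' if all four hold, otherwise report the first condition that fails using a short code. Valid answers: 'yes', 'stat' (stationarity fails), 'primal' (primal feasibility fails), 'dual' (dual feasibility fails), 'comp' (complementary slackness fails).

Gradient of f: grad f(x) = Q x + c = (-9, 9)
Constraint values g_i(x) = a_i^T x - b_i:
  g_1((0, 1)) = 0
  g_2((0, 1)) = 0
Stationarity residual: grad f(x) + sum_i lambda_i a_i = (-1, 3)
  -> stationarity FAILS
Primal feasibility (all g_i <= 0): OK
Dual feasibility (all lambda_i >= 0): OK
Complementary slackness (lambda_i * g_i(x) = 0 for all i): OK

Verdict: the first failing condition is stationarity -> stat.

stat


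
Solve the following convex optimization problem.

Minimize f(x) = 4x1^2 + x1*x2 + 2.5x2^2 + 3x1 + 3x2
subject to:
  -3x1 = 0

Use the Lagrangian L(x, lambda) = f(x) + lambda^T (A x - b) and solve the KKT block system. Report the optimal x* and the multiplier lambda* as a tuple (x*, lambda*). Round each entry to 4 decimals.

Form the Lagrangian:
  L(x, lambda) = (1/2) x^T Q x + c^T x + lambda^T (A x - b)
Stationarity (grad_x L = 0): Q x + c + A^T lambda = 0.
Primal feasibility: A x = b.

This gives the KKT block system:
  [ Q   A^T ] [ x     ]   [-c ]
  [ A    0  ] [ lambda ] = [ b ]

Solving the linear system:
  x*      = (0, -0.6)
  lambda* = (0.8)
  f(x*)   = -0.9

x* = (0, -0.6), lambda* = (0.8)


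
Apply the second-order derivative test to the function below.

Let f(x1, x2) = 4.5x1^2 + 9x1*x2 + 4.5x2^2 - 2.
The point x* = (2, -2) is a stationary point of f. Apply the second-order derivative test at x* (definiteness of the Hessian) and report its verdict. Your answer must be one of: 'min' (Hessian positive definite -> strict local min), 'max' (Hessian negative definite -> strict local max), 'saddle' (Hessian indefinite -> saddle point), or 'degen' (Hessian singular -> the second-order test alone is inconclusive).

Compute the Hessian H = grad^2 f:
  H = [[9, 9], [9, 9]]
Verify stationarity: grad f(x*) = H x* + g = (0, 0).
Eigenvalues of H: 0, 18.
H has a zero eigenvalue (singular; positive semidefinite but not definite), so H is neither positive definite, negative definite, nor indefinite. The second-order test alone is inconclusive -> degen.
(Indeed, f is constant along the null direction of H through x*, so x* is not a strict local extremum.)

degen


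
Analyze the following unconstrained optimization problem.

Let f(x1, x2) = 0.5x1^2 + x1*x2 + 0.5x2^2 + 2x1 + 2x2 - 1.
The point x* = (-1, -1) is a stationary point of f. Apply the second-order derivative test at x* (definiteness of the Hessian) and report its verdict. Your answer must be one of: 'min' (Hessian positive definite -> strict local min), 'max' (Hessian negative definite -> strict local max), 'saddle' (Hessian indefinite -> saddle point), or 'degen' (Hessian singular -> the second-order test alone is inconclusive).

Compute the Hessian H = grad^2 f:
  H = [[1, 1], [1, 1]]
Verify stationarity: grad f(x*) = H x* + g = (0, 0).
Eigenvalues of H: 0, 2.
H has a zero eigenvalue (singular; positive semidefinite but not definite), so H is neither positive definite, negative definite, nor indefinite. The second-order test alone is inconclusive -> degen.
(Indeed, f is constant along the null direction of H through x*, so x* is not a strict local extremum.)

degen


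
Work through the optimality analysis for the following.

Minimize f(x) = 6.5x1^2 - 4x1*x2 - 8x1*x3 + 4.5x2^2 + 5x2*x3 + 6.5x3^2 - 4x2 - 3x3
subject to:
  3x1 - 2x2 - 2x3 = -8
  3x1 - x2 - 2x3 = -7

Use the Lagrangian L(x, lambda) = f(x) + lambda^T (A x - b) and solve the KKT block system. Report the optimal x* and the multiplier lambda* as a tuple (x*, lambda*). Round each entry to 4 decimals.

Form the Lagrangian:
  L(x, lambda) = (1/2) x^T Q x + c^T x + lambda^T (A x - b)
Stationarity (grad_x L = 0): Q x + c + A^T lambda = 0.
Primal feasibility: A x = b.

This gives the KKT block system:
  [ Q   A^T ] [ x     ]   [-c ]
  [ A    0  ] [ lambda ] = [ b ]

Solving the linear system:
  x*      = (-1.8356, 1, 0.2466)
  lambda* = (3.6301, 6.3151)
  f(x*)   = 34.2534

x* = (-1.8356, 1, 0.2466), lambda* = (3.6301, 6.3151)


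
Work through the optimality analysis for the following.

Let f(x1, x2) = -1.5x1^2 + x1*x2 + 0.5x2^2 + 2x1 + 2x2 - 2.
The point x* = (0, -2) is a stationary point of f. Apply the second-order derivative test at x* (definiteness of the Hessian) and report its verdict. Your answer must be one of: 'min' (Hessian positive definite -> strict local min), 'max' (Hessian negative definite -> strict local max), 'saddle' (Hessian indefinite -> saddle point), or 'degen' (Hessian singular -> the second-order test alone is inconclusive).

Compute the Hessian H = grad^2 f:
  H = [[-3, 1], [1, 1]]
Verify stationarity: grad f(x*) = H x* + g = (0, 0).
Eigenvalues of H: -3.2361, 1.2361.
Eigenvalues have mixed signs, so H is indefinite -> x* is a saddle point.

saddle


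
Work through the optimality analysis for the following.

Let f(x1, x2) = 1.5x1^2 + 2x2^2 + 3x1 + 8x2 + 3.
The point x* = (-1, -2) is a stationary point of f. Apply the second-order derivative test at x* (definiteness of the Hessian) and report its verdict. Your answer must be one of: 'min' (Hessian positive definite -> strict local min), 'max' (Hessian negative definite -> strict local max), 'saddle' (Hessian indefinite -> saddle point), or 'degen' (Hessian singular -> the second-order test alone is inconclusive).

Compute the Hessian H = grad^2 f:
  H = [[3, 0], [0, 4]]
Verify stationarity: grad f(x*) = H x* + g = (0, 0).
Eigenvalues of H: 3, 4.
Both eigenvalues > 0, so H is positive definite -> x* is a strict local min.

min


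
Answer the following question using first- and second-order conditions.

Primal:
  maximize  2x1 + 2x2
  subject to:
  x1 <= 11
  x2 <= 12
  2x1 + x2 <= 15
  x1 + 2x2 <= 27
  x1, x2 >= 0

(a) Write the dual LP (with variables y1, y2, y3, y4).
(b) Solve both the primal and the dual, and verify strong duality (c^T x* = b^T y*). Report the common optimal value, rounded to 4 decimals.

The standard primal-dual pair for 'max c^T x s.t. A x <= b, x >= 0' is:
  Dual:  min b^T y  s.t.  A^T y >= c,  y >= 0.

So the dual LP is:
  minimize  11y1 + 12y2 + 15y3 + 27y4
  subject to:
    y1 + 2y3 + y4 >= 2
    y2 + y3 + 2y4 >= 2
    y1, y2, y3, y4 >= 0

Solving the primal: x* = (1.5, 12).
  primal value c^T x* = 27.
Solving the dual: y* = (0, 1, 1, 0).
  dual value b^T y* = 27.
Strong duality: c^T x* = b^T y*. Confirmed.

27


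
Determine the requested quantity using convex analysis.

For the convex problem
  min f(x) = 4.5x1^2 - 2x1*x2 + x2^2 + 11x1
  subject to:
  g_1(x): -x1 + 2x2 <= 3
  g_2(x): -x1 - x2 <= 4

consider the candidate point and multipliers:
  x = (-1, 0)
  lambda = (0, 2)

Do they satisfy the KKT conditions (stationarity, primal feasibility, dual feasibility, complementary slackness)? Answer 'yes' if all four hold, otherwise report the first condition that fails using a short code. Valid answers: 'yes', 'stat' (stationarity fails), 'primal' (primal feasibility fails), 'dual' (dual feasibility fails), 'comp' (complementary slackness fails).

Gradient of f: grad f(x) = Q x + c = (2, 2)
Constraint values g_i(x) = a_i^T x - b_i:
  g_1((-1, 0)) = -2
  g_2((-1, 0)) = -3
Stationarity residual: grad f(x) + sum_i lambda_i a_i = (0, 0)
  -> stationarity OK
Primal feasibility (all g_i <= 0): OK
Dual feasibility (all lambda_i >= 0): OK
Complementary slackness (lambda_i * g_i(x) = 0 for all i): FAILS

Verdict: the first failing condition is complementary_slackness -> comp.

comp


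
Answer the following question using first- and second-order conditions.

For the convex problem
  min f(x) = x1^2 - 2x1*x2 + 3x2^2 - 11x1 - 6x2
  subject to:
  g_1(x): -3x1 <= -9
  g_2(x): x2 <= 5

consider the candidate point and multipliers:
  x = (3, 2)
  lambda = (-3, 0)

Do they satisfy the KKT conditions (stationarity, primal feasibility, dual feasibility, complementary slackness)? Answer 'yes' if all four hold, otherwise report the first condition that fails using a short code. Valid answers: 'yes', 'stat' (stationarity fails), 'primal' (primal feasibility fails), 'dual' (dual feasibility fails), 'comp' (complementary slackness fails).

Gradient of f: grad f(x) = Q x + c = (-9, 0)
Constraint values g_i(x) = a_i^T x - b_i:
  g_1((3, 2)) = 0
  g_2((3, 2)) = -3
Stationarity residual: grad f(x) + sum_i lambda_i a_i = (0, 0)
  -> stationarity OK
Primal feasibility (all g_i <= 0): OK
Dual feasibility (all lambda_i >= 0): FAILS
Complementary slackness (lambda_i * g_i(x) = 0 for all i): OK

Verdict: the first failing condition is dual_feasibility -> dual.

dual


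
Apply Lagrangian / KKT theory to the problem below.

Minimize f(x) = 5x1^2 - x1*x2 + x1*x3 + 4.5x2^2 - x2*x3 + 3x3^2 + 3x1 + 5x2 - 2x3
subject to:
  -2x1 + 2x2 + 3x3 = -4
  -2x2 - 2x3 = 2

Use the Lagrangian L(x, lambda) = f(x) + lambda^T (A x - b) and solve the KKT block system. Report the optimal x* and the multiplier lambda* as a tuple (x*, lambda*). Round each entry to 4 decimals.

Form the Lagrangian:
  L(x, lambda) = (1/2) x^T Q x + c^T x + lambda^T (A x - b)
Stationarity (grad_x L = 0): Q x + c + A^T lambda = 0.
Primal feasibility: A x = b.

This gives the KKT block system:
  [ Q   A^T ] [ x     ]   [-c ]
  [ A    0  ] [ lambda ] = [ b ]

Solving the linear system:
  x*      = (0.7209, -0.4419, -0.5581)
  lambda* = (5.0465, 5.4767)
  f(x*)   = 5.1512

x* = (0.7209, -0.4419, -0.5581), lambda* = (5.0465, 5.4767)


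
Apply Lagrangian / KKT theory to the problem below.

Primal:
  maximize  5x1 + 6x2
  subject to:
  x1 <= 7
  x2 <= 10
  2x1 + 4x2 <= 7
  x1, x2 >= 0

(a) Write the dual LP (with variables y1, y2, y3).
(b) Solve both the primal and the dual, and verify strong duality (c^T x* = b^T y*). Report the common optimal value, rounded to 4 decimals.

The standard primal-dual pair for 'max c^T x s.t. A x <= b, x >= 0' is:
  Dual:  min b^T y  s.t.  A^T y >= c,  y >= 0.

So the dual LP is:
  minimize  7y1 + 10y2 + 7y3
  subject to:
    y1 + 2y3 >= 5
    y2 + 4y3 >= 6
    y1, y2, y3 >= 0

Solving the primal: x* = (3.5, 0).
  primal value c^T x* = 17.5.
Solving the dual: y* = (0, 0, 2.5).
  dual value b^T y* = 17.5.
Strong duality: c^T x* = b^T y*. Confirmed.

17.5


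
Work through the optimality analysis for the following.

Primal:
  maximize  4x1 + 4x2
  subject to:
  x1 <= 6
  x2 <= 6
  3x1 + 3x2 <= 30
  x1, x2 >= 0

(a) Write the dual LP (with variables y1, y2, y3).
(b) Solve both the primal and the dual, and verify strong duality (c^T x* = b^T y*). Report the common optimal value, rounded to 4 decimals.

The standard primal-dual pair for 'max c^T x s.t. A x <= b, x >= 0' is:
  Dual:  min b^T y  s.t.  A^T y >= c,  y >= 0.

So the dual LP is:
  minimize  6y1 + 6y2 + 30y3
  subject to:
    y1 + 3y3 >= 4
    y2 + 3y3 >= 4
    y1, y2, y3 >= 0

Solving the primal: x* = (4, 6).
  primal value c^T x* = 40.
Solving the dual: y* = (0, 0, 1.3333).
  dual value b^T y* = 40.
Strong duality: c^T x* = b^T y*. Confirmed.

40


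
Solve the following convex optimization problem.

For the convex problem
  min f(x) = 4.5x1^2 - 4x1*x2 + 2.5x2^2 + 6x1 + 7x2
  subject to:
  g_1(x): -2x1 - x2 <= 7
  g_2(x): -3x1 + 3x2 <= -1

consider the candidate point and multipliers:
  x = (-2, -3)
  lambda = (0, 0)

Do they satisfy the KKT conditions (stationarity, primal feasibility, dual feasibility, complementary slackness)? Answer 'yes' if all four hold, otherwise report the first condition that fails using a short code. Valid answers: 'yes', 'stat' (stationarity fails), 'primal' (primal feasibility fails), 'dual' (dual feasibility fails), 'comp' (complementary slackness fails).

Gradient of f: grad f(x) = Q x + c = (0, 0)
Constraint values g_i(x) = a_i^T x - b_i:
  g_1((-2, -3)) = 0
  g_2((-2, -3)) = -2
Stationarity residual: grad f(x) + sum_i lambda_i a_i = (0, 0)
  -> stationarity OK
Primal feasibility (all g_i <= 0): OK
Dual feasibility (all lambda_i >= 0): OK
Complementary slackness (lambda_i * g_i(x) = 0 for all i): OK

Verdict: yes, KKT holds.

yes


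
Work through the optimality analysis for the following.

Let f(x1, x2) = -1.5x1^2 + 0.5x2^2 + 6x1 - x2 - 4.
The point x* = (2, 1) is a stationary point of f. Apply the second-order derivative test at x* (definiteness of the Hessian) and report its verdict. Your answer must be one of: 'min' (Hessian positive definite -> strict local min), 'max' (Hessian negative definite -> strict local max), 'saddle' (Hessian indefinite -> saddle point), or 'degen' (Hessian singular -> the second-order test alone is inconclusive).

Compute the Hessian H = grad^2 f:
  H = [[-3, 0], [0, 1]]
Verify stationarity: grad f(x*) = H x* + g = (0, 0).
Eigenvalues of H: -3, 1.
Eigenvalues have mixed signs, so H is indefinite -> x* is a saddle point.

saddle


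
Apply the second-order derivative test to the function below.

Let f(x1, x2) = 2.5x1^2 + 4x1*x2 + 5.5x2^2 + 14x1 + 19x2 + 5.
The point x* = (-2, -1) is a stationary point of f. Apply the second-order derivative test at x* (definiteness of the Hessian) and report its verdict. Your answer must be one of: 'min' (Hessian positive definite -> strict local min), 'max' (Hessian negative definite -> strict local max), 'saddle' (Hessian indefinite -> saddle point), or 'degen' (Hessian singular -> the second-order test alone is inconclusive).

Compute the Hessian H = grad^2 f:
  H = [[5, 4], [4, 11]]
Verify stationarity: grad f(x*) = H x* + g = (0, 0).
Eigenvalues of H: 3, 13.
Both eigenvalues > 0, so H is positive definite -> x* is a strict local min.

min


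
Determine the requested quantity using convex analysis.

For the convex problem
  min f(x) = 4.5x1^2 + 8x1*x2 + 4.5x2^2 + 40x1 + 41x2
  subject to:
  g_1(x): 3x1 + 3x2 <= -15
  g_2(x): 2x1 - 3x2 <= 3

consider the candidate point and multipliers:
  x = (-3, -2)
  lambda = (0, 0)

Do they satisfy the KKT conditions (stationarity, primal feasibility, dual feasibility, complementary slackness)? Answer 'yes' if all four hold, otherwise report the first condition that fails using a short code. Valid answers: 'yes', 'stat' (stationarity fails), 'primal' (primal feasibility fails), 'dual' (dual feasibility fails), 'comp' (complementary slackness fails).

Gradient of f: grad f(x) = Q x + c = (-3, -1)
Constraint values g_i(x) = a_i^T x - b_i:
  g_1((-3, -2)) = 0
  g_2((-3, -2)) = -3
Stationarity residual: grad f(x) + sum_i lambda_i a_i = (-3, -1)
  -> stationarity FAILS
Primal feasibility (all g_i <= 0): OK
Dual feasibility (all lambda_i >= 0): OK
Complementary slackness (lambda_i * g_i(x) = 0 for all i): OK

Verdict: the first failing condition is stationarity -> stat.

stat


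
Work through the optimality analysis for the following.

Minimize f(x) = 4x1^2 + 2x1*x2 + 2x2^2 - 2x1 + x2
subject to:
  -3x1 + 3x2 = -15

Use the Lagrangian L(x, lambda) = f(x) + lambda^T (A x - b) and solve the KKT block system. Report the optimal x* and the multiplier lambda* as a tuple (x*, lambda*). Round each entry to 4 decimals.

Form the Lagrangian:
  L(x, lambda) = (1/2) x^T Q x + c^T x + lambda^T (A x - b)
Stationarity (grad_x L = 0): Q x + c + A^T lambda = 0.
Primal feasibility: A x = b.

This gives the KKT block system:
  [ Q   A^T ] [ x     ]   [-c ]
  [ A    0  ] [ lambda ] = [ b ]

Solving the linear system:
  x*      = (1.9375, -3.0625)
  lambda* = (2.4583)
  f(x*)   = 14.9688

x* = (1.9375, -3.0625), lambda* = (2.4583)


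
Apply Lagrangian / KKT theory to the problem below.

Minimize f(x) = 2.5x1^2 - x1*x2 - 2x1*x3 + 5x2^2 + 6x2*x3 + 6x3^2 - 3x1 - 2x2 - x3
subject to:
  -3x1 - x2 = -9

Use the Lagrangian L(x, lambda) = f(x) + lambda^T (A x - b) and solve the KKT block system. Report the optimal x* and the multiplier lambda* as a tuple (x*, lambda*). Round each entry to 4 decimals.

Form the Lagrangian:
  L(x, lambda) = (1/2) x^T Q x + c^T x + lambda^T (A x - b)
Stationarity (grad_x L = 0): Q x + c + A^T lambda = 0.
Primal feasibility: A x = b.

This gives the KKT block system:
  [ Q   A^T ] [ x     ]   [-c ]
  [ A    0  ] [ lambda ] = [ b ]

Solving the linear system:
  x*      = (2.7734, 0.6798, 0.2057)
  lambda* = (3.2586)
  f(x*)   = 9.7211

x* = (2.7734, 0.6798, 0.2057), lambda* = (3.2586)


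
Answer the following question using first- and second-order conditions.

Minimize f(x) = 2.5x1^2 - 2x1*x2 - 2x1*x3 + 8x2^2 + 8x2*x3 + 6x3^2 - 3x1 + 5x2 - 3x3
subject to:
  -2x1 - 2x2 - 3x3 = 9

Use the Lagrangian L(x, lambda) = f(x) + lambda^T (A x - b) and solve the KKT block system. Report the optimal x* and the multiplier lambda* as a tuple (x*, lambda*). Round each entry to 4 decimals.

Form the Lagrangian:
  L(x, lambda) = (1/2) x^T Q x + c^T x + lambda^T (A x - b)
Stationarity (grad_x L = 0): Q x + c + A^T lambda = 0.
Primal feasibility: A x = b.

This gives the KKT block system:
  [ Q   A^T ] [ x     ]   [-c ]
  [ A    0  ] [ lambda ] = [ b ]

Solving the linear system:
  x*      = (-2.2717, -0.7982, -0.9534)
  lambda* = (-5.4277)
  f(x*)   = 27.2665

x* = (-2.2717, -0.7982, -0.9534), lambda* = (-5.4277)


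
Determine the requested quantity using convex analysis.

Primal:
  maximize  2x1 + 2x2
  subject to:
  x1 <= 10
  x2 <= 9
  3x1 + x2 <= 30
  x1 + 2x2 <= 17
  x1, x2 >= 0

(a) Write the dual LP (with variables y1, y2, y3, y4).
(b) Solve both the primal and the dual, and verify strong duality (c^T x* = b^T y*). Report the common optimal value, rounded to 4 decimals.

The standard primal-dual pair for 'max c^T x s.t. A x <= b, x >= 0' is:
  Dual:  min b^T y  s.t.  A^T y >= c,  y >= 0.

So the dual LP is:
  minimize  10y1 + 9y2 + 30y3 + 17y4
  subject to:
    y1 + 3y3 + y4 >= 2
    y2 + y3 + 2y4 >= 2
    y1, y2, y3, y4 >= 0

Solving the primal: x* = (8.6, 4.2).
  primal value c^T x* = 25.6.
Solving the dual: y* = (0, 0, 0.4, 0.8).
  dual value b^T y* = 25.6.
Strong duality: c^T x* = b^T y*. Confirmed.

25.6


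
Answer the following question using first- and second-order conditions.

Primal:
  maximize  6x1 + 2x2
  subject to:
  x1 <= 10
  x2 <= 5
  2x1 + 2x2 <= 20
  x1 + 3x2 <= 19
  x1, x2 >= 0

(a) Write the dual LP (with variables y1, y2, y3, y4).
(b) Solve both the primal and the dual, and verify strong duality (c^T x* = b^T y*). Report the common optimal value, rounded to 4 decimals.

The standard primal-dual pair for 'max c^T x s.t. A x <= b, x >= 0' is:
  Dual:  min b^T y  s.t.  A^T y >= c,  y >= 0.

So the dual LP is:
  minimize  10y1 + 5y2 + 20y3 + 19y4
  subject to:
    y1 + 2y3 + y4 >= 6
    y2 + 2y3 + 3y4 >= 2
    y1, y2, y3, y4 >= 0

Solving the primal: x* = (10, 0).
  primal value c^T x* = 60.
Solving the dual: y* = (0, 0, 3, 0).
  dual value b^T y* = 60.
Strong duality: c^T x* = b^T y*. Confirmed.

60
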